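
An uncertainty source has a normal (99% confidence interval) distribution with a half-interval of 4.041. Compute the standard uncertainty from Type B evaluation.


u_B = half_width / 2.576
u_B = 4.041 / 2.576
u_B = 1.5687

1.5687


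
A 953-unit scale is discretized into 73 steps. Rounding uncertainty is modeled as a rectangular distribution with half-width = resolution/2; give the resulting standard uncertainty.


resolution = range / divisions
resolution = 953 / 73 = 13.054795
u_res = resolution / (2*sqrt(3))
u_res = 13.054795 / 3.4641016
u_res = 3.7686

3.7686


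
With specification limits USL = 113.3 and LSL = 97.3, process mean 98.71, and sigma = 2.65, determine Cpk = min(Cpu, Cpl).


Cpu = (USL - mean) / (3*sigma) = (113.3 - 98.71) / (3*2.65) = 1.8352
Cpl = (mean - LSL) / (3*sigma) = (98.71 - 97.3) / (3*2.65) = 0.1774
Cpk = min(Cpu, Cpl) = 0.1774

0.1774


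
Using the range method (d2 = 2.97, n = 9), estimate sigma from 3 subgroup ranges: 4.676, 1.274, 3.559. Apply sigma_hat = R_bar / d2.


R_bar = (4.676 + 1.274 + 3.559) / 3
R_bar = 9.509 / 3 = 3.1696667
sigma_hat = R_bar / d2 = 3.1696667 / 2.97 = 1.0672

1.0672


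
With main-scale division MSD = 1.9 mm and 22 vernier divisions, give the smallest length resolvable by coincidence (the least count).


LC = MSD / n_div
= 1.9 / 22
= 0.0864

0.0864


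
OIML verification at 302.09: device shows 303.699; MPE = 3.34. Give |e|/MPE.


e = indication - reference = 303.699 - 302.09 = 1.6090
|e| = 1.6090
ratio = |e| / MPE = 1.6090 / 3.34
ratio = 0.4817

0.4817


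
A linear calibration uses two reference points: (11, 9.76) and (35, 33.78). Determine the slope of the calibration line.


slope = (y2 - y1) / (x2 - x1)
= (33.78 - 9.76) / (35 - 11)
= 24.0200 / 24
= 1.0008

1.0008


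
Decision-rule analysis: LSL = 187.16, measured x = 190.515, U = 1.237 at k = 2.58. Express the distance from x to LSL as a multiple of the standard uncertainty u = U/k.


u = U / k = 1.237 / 2.58 = 0.47945736
margin = |LSL - x| = |187.16 - 190.515| = 3.355
z = margin / u = 3.355 / 0.47945736
z = 6.9975

6.9975


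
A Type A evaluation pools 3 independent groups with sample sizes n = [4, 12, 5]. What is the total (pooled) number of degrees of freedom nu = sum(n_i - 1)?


nu = sum_i (n_i - 1)
nu = ((4 - 1) + (12 - 1) + (5 - 1))
nu = 3 + 11 + 4
nu = 18

18


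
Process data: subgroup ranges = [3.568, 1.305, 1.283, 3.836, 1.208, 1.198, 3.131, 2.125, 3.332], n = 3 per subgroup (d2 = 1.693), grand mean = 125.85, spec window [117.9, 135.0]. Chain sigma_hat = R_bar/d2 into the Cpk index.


R_bar = (3.568 + 1.305 + 1.283 + 3.836 + 1.208 + 1.198 + 3.131 + 2.125 + 3.332) / 9 = 2.3317778
sigma = R_bar / d2 = 2.3317778 / 1.693 = 1.3773053
Cp = (USL - LSL)/(6*sigma) = (135.0 - 117.9)/(6*1.3773053) = 2.0693
Cpu = (135.0 - 125.85)/(3*1.3773053) = 2.2145
Cpl = (125.85 - 117.9)/(3*1.3773053) = 1.9240
Cpk = min(Cpu, Cpl) = 1.9240

1.9240


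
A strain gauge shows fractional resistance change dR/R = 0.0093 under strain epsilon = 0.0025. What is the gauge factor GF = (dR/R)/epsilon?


GF = (dR/R) / epsilon
= 0.0093 / 0.0025
= 3.7200

3.7200


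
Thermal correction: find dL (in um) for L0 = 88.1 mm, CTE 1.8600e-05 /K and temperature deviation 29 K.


dL = L * alpha * dT
= 88.1 * 1.8600e-05 * 29
= 0.0475211 mm
dL_um = 0.0475211 * 1000 = 47.5211 um

47.5211


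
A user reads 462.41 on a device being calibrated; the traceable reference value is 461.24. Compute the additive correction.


Correction = standard - reading
= 461.24 - 462.41
= -1.1700

-1.1700


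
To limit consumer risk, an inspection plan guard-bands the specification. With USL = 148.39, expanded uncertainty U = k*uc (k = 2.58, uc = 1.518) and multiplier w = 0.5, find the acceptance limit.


U = k * uc = 2.58 * 1.518 = 3.91644
guard band g = w * U = 0.5 * 3.91644 = 1.95822
AL = USL - g = 148.39 - 1.95822
AL = 146.4318

146.4318


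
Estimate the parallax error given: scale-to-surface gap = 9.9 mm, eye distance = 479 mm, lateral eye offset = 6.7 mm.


error = h * offset / d
= 9.9 * 6.7 / 479
= 0.1385

0.1385


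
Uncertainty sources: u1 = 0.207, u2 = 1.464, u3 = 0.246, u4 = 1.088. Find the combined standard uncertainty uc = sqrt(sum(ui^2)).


uc = sqrt(0.207^2 + 1.464^2 + 0.246^2 + 1.088^2)
uc = sqrt(3.430405)
uc = 1.8521

1.8521


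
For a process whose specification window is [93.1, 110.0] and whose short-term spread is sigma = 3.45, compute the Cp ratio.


Cp = (USL - LSL) / (6 * sigma)
= (110.0 - 93.1) / (6 * 3.45)
= 16.9000 / 20.7000
= 0.8164

0.8164


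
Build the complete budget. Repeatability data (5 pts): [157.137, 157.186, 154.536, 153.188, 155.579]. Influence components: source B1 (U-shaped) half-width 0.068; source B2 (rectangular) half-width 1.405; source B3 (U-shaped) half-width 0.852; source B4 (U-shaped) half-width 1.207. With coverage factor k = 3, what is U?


mean = (157.137 + 157.186 + 154.536 + 153.188 + 155.579) / 5 = 155.5252
s = sqrt(sum((x - mean)^2)/(n-1)) = 1.7175616
u_A = s / sqrt(n) = 1.7175616 / sqrt(5) = 0.7681169
u_B1 = 0.068 / sqrt(2) = 0.048083261
u_B2 = 1.405 / sqrt(3) = 0.81117713
u_B3 = 0.852 / sqrt(2) = 0.60245498
u_B4 = 1.207 / sqrt(2) = 0.85347788
uc = sqrt(0.7681169^2 + 0.048083261^2 + 0.81117713^2 + 0.60245498^2 + 0.85347788^2) = 1.5302615
U = k * uc = 3 * 1.5302615
U = 4.5908

4.5908


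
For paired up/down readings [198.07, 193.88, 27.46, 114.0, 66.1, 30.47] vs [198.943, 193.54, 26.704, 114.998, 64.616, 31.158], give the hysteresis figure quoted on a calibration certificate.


|198.07 - 198.943| = 0.8730
|193.88 - 193.54| = 0.3400
|27.46 - 26.704| = 0.7560
|114.0 - 114.998| = 0.9980
|66.1 - 64.616| = 1.4840
|30.47 - 31.158| = 0.6880
hysteresis = max(diffs) = 1.4840

1.4840


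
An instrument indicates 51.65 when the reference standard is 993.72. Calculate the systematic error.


Systematic error = measured - true
= 51.65 - 993.72
= -942.0700

-942.0700


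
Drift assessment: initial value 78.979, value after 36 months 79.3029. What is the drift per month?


rate = (v2 - v1) / months
= (79.3029 - 78.979) / 36
= 0.3239 / 36
= 0.0090

0.0090


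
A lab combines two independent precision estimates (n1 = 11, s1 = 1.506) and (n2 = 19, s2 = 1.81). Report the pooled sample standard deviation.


s_p = sqrt(((n1-1)*s1^2 + (n2-1)*s2^2) / (n1+n2-2))
numerator = (11-1)*1.506^2 + (19-1)*1.81^2 = 22.68036 + 58.9698 = 81.65016
denominator = 11 + 19 - 2 = 28
s_p^2 = 81.65016 / 28 = 2.9160771
s_p = sqrt(2.9160771) = 1.7077

1.7077


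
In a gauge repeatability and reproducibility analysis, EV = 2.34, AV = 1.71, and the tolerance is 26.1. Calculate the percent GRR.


GRR = sqrt(EV^2 + AV^2) = sqrt(2.34^2 + 1.71^2) = 2.8982236
%GRR = GRR / tol * 100 = 2.8982236 / 26.1 * 100
%GRR = 11.1043

11.1043


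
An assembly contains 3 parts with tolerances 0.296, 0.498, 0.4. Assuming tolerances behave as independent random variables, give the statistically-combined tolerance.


RSS = sqrt(0.296^2 + 0.498^2 + 0.4^2)
= sqrt(0.49562)
= 0.7040

0.7040


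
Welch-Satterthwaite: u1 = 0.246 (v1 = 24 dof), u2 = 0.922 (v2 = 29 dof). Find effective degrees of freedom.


uc = sqrt(u1^2 + u2^2) = sqrt(0.246^2 + 0.922^2) = 0.95425364
v_eff = uc^4 / (u1^4/v1 + u2^4/v2)
= 0.95425364^4 / (0.246^4/24 + 0.922^4/29)
= 0.82919238 / 0.025071309
v_eff = 33.0734

33.0734


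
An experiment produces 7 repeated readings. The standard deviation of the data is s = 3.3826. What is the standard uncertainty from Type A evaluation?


u_A = s / sqrt(n)
u_A = 3.3826 / sqrt(7)
u_A = 3.3826 / 2.6457513
u_A = 1.2785

1.2785


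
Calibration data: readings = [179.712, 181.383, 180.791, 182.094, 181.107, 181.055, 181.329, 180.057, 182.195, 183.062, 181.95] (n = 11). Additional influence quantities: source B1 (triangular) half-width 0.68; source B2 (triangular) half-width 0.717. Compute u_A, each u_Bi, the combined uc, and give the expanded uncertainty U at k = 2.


mean = (179.712 + 181.383 + 180.791 + 182.094 + 181.107 + 181.055 + 181.329 + 180.057 + 182.195 + 183.062 + 181.95) / 11 = 181.3395455
s = sqrt(sum((x - mean)^2)/(n-1)) = 0.9681054
u_A = s / sqrt(n) = 0.9681054 / sqrt(11) = 0.29189476
u_B1 = 0.68 / sqrt(6) = 0.27760884
u_B2 = 0.717 / sqrt(6) = 0.29271402
uc = sqrt(0.29189476^2 + 0.27760884^2 + 0.29271402^2) = 0.4979465
U = k * uc = 2 * 0.4979465
U = 0.9959

0.9959


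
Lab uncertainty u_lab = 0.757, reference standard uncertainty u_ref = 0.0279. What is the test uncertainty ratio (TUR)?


TUR = u_lab / u_ref
= 0.757 / 0.0279
= 27.1326

27.1326


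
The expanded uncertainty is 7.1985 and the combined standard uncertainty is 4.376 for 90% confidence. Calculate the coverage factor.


k = U / uc
k = 7.1985 / 4.376
k = 1.645

1.645


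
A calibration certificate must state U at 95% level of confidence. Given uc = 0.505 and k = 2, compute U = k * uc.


U = k * uc
U = 2 * 0.505
U = 1.0100

1.0100


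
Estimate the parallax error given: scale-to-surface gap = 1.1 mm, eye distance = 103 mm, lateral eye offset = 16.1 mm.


error = h * offset / d
= 1.1 * 16.1 / 103
= 0.1719

0.1719


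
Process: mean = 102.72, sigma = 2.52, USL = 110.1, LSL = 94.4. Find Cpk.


Cpu = (USL - mean) / (3*sigma) = (110.1 - 102.72) / (3*2.52) = 0.9762
Cpl = (mean - LSL) / (3*sigma) = (102.72 - 94.4) / (3*2.52) = 1.1005
Cpk = min(Cpu, Cpl) = 0.9762

0.9762


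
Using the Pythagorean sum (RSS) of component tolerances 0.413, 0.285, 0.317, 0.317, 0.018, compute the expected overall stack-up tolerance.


RSS = sqrt(0.413^2 + 0.285^2 + 0.317^2 + 0.317^2 + 0.018^2)
= sqrt(0.453096)
= 0.6731

0.6731


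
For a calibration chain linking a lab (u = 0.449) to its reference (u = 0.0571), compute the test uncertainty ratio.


TUR = u_lab / u_ref
= 0.449 / 0.0571
= 7.8634

7.8634


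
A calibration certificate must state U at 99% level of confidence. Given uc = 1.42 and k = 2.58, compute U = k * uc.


U = k * uc
U = 2.58 * 1.42
U = 3.6636

3.6636


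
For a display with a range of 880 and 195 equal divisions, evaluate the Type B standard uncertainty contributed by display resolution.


resolution = range / divisions
resolution = 880 / 195 = 4.5128205
u_res = resolution / (2*sqrt(3))
u_res = 4.5128205 / 3.4641016
u_res = 1.3027

1.3027


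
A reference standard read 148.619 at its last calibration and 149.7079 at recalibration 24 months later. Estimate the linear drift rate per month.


rate = (v2 - v1) / months
= (149.7079 - 148.619) / 24
= 1.0889 / 24
= 0.0454

0.0454


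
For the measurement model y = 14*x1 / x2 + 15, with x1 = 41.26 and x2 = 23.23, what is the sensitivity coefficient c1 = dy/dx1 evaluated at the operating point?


y = 14*x1 / x2 + 15
dy/dx1 = 14/x2
Evaluate at x2 = 23.23: c1 = 14 / 23.23
c1 = 0.6027

0.6027


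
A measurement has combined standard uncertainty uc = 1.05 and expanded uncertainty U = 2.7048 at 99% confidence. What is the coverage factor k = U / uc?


k = U / uc
k = 2.7048 / 1.05
k = 2.576

2.576


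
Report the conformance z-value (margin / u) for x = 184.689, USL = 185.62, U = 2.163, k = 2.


u = U / k = 2.163 / 2 = 1.0815
margin = |USL - x| = |185.62 - 184.689| = 0.931
z = margin / u = 0.931 / 1.0815
z = 0.8608

0.8608


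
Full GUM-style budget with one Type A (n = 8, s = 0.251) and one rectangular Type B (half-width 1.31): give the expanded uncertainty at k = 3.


u_A = s / sqrt(n) = 0.251 / sqrt(8) = 0.088741901
u_B = half_width / sqrt(3) = 1.31 / sqrt(3) = 0.75632885
uc = sqrt(u_A^2 + u_B^2) = sqrt(0.088741901^2 + 0.75632885^2) = 0.76151721
U = k * uc = 3 * 0.76151721
U = 2.2846

2.2846


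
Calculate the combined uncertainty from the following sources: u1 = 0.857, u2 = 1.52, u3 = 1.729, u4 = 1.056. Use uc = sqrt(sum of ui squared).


uc = sqrt(0.857^2 + 1.52^2 + 1.729^2 + 1.056^2)
uc = sqrt(7.149426)
uc = 2.6738

2.6738


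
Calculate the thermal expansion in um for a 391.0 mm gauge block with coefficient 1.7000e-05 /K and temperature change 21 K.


dL = L * alpha * dT
= 391.0 * 1.7000e-05 * 21
= 0.1395870 mm
dL_um = 0.1395870 * 1000 = 139.5870 um

139.5870


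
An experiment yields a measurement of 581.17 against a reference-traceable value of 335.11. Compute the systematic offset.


Systematic error = measured - true
= 581.17 - 335.11
= 246.0600

246.0600


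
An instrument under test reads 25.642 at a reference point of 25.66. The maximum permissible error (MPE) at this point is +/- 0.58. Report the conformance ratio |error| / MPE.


e = indication - reference = 25.642 - 25.66 = -0.0180
|e| = 0.0180
ratio = |e| / MPE = 0.0180 / 0.58
ratio = 0.0310

0.0310


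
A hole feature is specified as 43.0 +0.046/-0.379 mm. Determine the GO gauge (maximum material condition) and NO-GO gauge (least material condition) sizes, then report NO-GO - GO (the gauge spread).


GO = nominal - lower_tol (smallest hole = maximum material condition)
GO = 43.0 - 0.379 = 42.621
NO-GO = nominal + upper_tol (largest hole = least material condition)
NO-GO = 43.0 + 0.046 = 43.046
spread = NO-GO - GO = 43.046 - 42.621 = 0.4250

0.4250


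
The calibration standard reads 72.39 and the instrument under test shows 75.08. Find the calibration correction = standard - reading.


Correction = standard - reading
= 72.39 - 75.08
= -2.6900

-2.6900


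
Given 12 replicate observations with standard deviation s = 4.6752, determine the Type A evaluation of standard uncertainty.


u_A = s / sqrt(n)
u_A = 4.6752 / sqrt(12)
u_A = 4.6752 / 3.4641016
u_A = 1.3496

1.3496


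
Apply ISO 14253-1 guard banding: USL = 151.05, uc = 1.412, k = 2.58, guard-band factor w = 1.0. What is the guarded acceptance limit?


U = k * uc = 2.58 * 1.412 = 3.64296
guard band g = w * U = 1.0 * 3.64296 = 3.64296
AL = USL - g = 151.05 - 3.64296
AL = 147.4070

147.4070


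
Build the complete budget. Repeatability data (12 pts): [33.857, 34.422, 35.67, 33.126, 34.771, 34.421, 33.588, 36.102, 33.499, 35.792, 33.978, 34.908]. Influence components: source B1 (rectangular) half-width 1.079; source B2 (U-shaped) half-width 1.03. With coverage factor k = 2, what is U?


mean = (33.857 + 34.422 + 35.67 + 33.126 + 34.771 + 34.421 + 33.588 + 36.102 + 33.499 + 35.792 + 33.978 + 34.908) / 12 = 34.51116667
s = sqrt(sum((x - mean)^2)/(n-1)) = 0.96591246
u_A = s / sqrt(n) = 0.96591246 / sqrt(12) = 0.27883491
u_B1 = 1.079 / sqrt(3) = 0.62296094
u_B2 = 1.03 / sqrt(2) = 0.72831998
uc = sqrt(0.27883491^2 + 0.62296094^2 + 0.72831998^2) = 0.99813788
U = k * uc = 2 * 0.99813788
U = 1.9963

1.9963


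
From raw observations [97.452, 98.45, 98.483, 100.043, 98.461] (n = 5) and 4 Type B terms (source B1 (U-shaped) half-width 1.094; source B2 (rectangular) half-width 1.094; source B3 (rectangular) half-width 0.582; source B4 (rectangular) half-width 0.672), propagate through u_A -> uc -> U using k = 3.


mean = (97.452 + 98.45 + 98.483 + 100.043 + 98.461) / 5 = 98.5778
s = sqrt(sum((x - mean)^2)/(n-1)) = 0.92913923
u_A = s / sqrt(n) = 0.92913923 / sqrt(5) = 0.4155237
u_B1 = 1.094 / sqrt(2) = 0.77357482
u_B2 = 1.094 / sqrt(3) = 0.63162119
u_B3 = 0.582 / sqrt(3) = 0.33601786
u_B4 = 0.672 / sqrt(3) = 0.38797938
uc = sqrt(0.4155237^2 + 0.77357482^2 + 0.63162119^2 + 0.33601786^2 + 0.38797938^2) = 1.1972716
U = k * uc = 3 * 1.1972716
U = 3.5918

3.5918


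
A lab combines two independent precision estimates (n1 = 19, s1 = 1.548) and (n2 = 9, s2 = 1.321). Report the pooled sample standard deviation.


s_p = sqrt(((n1-1)*s1^2 + (n2-1)*s2^2) / (n1+n2-2))
numerator = (19-1)*1.548^2 + (9-1)*1.321^2 = 43.133472 + 13.960328 = 57.0938
denominator = 19 + 9 - 2 = 26
s_p^2 = 57.0938 / 26 = 2.1959154
s_p = sqrt(2.1959154) = 1.4819

1.4819


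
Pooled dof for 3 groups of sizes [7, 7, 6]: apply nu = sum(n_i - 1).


nu = sum_i (n_i - 1)
nu = ((7 - 1) + (7 - 1) + (6 - 1))
nu = 6 + 6 + 5
nu = 17

17


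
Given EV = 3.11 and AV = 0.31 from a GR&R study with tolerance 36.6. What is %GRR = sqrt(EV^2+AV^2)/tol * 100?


GRR = sqrt(EV^2 + AV^2) = sqrt(3.11^2 + 0.31^2) = 3.125412
%GRR = GRR / tol * 100 = 3.125412 / 36.6 * 100
%GRR = 8.5394

8.5394


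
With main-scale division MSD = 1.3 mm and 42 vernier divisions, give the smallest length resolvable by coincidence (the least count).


LC = MSD / n_div
= 1.3 / 42
= 0.0310

0.0310


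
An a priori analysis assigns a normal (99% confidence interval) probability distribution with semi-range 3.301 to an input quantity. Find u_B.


u_B = half_width / 2.576
u_B = 3.301 / 2.576
u_B = 1.2814

1.2814


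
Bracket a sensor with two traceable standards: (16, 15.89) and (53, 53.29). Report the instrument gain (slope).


slope = (y2 - y1) / (x2 - x1)
= (53.29 - 15.89) / (53 - 16)
= 37.4000 / 37
= 1.0108

1.0108


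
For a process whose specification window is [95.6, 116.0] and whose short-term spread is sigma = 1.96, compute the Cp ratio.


Cp = (USL - LSL) / (6 * sigma)
= (116.0 - 95.6) / (6 * 1.96)
= 20.4000 / 11.7600
= 1.7347

1.7347


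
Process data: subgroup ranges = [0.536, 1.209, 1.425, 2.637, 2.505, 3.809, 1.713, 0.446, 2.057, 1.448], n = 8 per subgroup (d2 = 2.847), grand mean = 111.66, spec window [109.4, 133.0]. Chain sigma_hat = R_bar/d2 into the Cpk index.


R_bar = (0.536 + 1.209 + 1.425 + 2.637 + 2.505 + 3.809 + 1.713 + 0.446 + 2.057 + 1.448) / 10 = 1.7785
sigma = R_bar / d2 = 1.7785 / 2.847 = 0.62469266
Cp = (USL - LSL)/(6*sigma) = (133.0 - 109.4)/(6*0.62469266) = 6.2964
Cpu = (133.0 - 111.66)/(3*0.62469266) = 11.3869
Cpl = (111.66 - 109.4)/(3*0.62469266) = 1.2059
Cpk = min(Cpu, Cpl) = 1.2059

1.2059


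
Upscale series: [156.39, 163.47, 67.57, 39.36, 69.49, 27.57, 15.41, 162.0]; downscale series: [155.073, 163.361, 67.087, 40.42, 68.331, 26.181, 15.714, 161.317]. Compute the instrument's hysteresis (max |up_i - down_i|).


|156.39 - 155.073| = 1.3170
|163.47 - 163.361| = 0.1090
|67.57 - 67.087| = 0.4830
|39.36 - 40.42| = 1.0600
|69.49 - 68.331| = 1.1590
|27.57 - 26.181| = 1.3890
|15.41 - 15.714| = 0.3040
|162.0 - 161.317| = 0.6830
hysteresis = max(diffs) = 1.3890

1.3890


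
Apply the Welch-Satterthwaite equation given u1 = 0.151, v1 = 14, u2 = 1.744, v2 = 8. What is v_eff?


uc = sqrt(u1^2 + u2^2) = sqrt(0.151^2 + 1.744^2) = 1.7505248
v_eff = uc^4 / (u1^4/v1 + u2^4/v2)
= 1.7505248^4 / (0.151^4/14 + 1.744^4/8)
= 9.3901617 / 1.1564048
v_eff = 8.1201

8.1201


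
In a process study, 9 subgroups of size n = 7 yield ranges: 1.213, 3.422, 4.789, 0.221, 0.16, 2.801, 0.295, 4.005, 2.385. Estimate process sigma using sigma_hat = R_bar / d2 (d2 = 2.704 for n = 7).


R_bar = (1.213 + 3.422 + 4.789 + 0.221 + 0.16 + 2.801 + 0.295 + 4.005 + 2.385) / 9
R_bar = 19.291 / 9 = 2.1434444
sigma_hat = R_bar / d2 = 2.1434444 / 2.704 = 0.7927

0.7927


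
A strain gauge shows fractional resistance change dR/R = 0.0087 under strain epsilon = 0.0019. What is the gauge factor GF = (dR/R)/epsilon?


GF = (dR/R) / epsilon
= 0.0087 / 0.0019
= 4.5789

4.5789


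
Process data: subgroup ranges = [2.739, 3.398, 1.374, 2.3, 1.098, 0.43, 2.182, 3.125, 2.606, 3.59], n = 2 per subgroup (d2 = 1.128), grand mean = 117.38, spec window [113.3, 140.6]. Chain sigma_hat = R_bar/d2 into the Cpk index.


R_bar = (2.739 + 3.398 + 1.374 + 2.3 + 1.098 + 0.43 + 2.182 + 3.125 + 2.606 + 3.59) / 10 = 2.2842
sigma = R_bar / d2 = 2.2842 / 1.128 = 2.025
Cp = (USL - LSL)/(6*sigma) = (140.6 - 113.3)/(6*2.025) = 2.2469
Cpu = (140.6 - 117.38)/(3*2.025) = 3.8222
Cpl = (117.38 - 113.3)/(3*2.025) = 0.6716
Cpk = min(Cpu, Cpl) = 0.6716

0.6716


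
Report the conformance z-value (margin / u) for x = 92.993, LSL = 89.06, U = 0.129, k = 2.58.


u = U / k = 0.129 / 2.58 = 0.05
margin = |LSL - x| = |89.06 - 92.993| = 3.933
z = margin / u = 3.933 / 0.05
z = 78.6600

78.6600


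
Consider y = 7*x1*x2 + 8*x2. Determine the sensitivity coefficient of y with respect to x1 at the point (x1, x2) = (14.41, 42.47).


y = 7*x1*x2 + 8*x2
dy/dx1 = 7*x2
Evaluate at x2 = 42.47: c1 = 7 * 42.47
c1 = 297.2900

297.2900


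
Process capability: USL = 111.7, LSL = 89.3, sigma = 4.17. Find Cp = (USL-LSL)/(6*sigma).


Cp = (USL - LSL) / (6 * sigma)
= (111.7 - 89.3) / (6 * 4.17)
= 22.4000 / 25.0200
= 0.8953

0.8953


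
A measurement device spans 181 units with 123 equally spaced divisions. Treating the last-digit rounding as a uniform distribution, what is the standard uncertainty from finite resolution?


resolution = range / divisions
resolution = 181 / 123 = 1.4715447
u_res = resolution / (2*sqrt(3))
u_res = 1.4715447 / 3.4641016
u_res = 0.4248

0.4248


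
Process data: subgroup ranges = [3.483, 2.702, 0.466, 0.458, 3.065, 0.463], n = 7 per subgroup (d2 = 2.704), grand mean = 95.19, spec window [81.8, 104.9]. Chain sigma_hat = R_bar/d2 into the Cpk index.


R_bar = (3.483 + 2.702 + 0.466 + 0.458 + 3.065 + 0.463) / 6 = 1.7728333
sigma = R_bar / d2 = 1.7728333 / 2.704 = 0.65563362
Cp = (USL - LSL)/(6*sigma) = (104.9 - 81.8)/(6*0.65563362) = 5.8722
Cpu = (104.9 - 95.19)/(3*0.65563362) = 4.9367
Cpl = (95.19 - 81.8)/(3*0.65563362) = 6.8077
Cpk = min(Cpu, Cpl) = 4.9367

4.9367


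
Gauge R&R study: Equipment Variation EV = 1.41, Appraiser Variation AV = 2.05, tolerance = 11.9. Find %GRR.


GRR = sqrt(EV^2 + AV^2) = sqrt(1.41^2 + 2.05^2) = 2.4880916
%GRR = GRR / tol * 100 = 2.4880916 / 11.9 * 100
%GRR = 20.9083

20.9083


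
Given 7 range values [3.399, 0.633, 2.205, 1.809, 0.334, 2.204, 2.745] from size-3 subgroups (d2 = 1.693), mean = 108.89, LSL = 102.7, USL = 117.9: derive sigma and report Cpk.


R_bar = (3.399 + 0.633 + 2.205 + 1.809 + 0.334 + 2.204 + 2.745) / 7 = 1.9041429
sigma = R_bar / d2 = 1.9041429 / 1.693 = 1.1247152
Cp = (USL - LSL)/(6*sigma) = (117.9 - 102.7)/(6*1.1247152) = 2.2524
Cpu = (117.9 - 108.89)/(3*1.1247152) = 2.6703
Cpl = (108.89 - 102.7)/(3*1.1247152) = 1.8345
Cpk = min(Cpu, Cpl) = 1.8345

1.8345


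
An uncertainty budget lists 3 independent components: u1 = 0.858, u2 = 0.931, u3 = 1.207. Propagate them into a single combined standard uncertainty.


uc = sqrt(0.858^2 + 0.931^2 + 1.207^2)
uc = sqrt(3.059774)
uc = 1.7492

1.7492


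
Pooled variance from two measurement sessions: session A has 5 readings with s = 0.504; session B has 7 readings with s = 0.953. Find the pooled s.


s_p = sqrt(((n1-1)*s1^2 + (n2-1)*s2^2) / (n1+n2-2))
numerator = (5-1)*0.504^2 + (7-1)*0.953^2 = 1.016064 + 5.449254 = 6.465318
denominator = 5 + 7 - 2 = 10
s_p^2 = 6.465318 / 10 = 0.6465318
s_p = sqrt(0.6465318) = 0.8041

0.8041


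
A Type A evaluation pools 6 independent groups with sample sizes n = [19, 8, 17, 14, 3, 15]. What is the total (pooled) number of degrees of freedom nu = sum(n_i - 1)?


nu = sum_i (n_i - 1)
nu = ((19 - 1) + (8 - 1) + (17 - 1) + (14 - 1) + (3 - 1) + (15 - 1))
nu = 18 + 7 + 16 + 13 + 2 + 14
nu = 70

70


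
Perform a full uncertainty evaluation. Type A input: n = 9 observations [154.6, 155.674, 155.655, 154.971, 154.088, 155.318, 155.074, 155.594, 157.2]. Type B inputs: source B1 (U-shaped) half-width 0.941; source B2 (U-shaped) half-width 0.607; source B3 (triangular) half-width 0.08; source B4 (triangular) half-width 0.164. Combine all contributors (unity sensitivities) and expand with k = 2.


mean = (154.6 + 155.674 + 155.655 + 154.971 + 154.088 + 155.318 + 155.074 + 155.594 + 157.2) / 9 = 155.3526667
s = sqrt(sum((x - mean)^2)/(n-1)) = 0.87005445
u_A = s / sqrt(n) = 0.87005445 / sqrt(9) = 0.29001815
u_B1 = 0.941 / sqrt(2) = 0.66538748
u_B2 = 0.607 / sqrt(2) = 0.42921382
u_B3 = 0.08 / sqrt(6) = 0.032659863
u_B4 = 0.164 / sqrt(6) = 0.06695272
uc = sqrt(0.29001815^2 + 0.66538748^2 + 0.42921382^2 + 0.032659863^2 + 0.06695272^2) = 0.84653698
U = k * uc = 2 * 0.84653698
U = 1.6931

1.6931


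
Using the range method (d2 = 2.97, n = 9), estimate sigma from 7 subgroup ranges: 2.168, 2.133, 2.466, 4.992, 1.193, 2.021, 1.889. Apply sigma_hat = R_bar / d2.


R_bar = (2.168 + 2.133 + 2.466 + 4.992 + 1.193 + 2.021 + 1.889) / 7
R_bar = 16.862 / 7 = 2.4088571
sigma_hat = R_bar / d2 = 2.4088571 / 2.97 = 0.8111

0.8111


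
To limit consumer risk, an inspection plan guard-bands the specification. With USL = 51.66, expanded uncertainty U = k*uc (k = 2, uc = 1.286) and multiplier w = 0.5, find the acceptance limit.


U = k * uc = 2 * 1.286 = 2.572
guard band g = w * U = 0.5 * 2.572 = 1.286
AL = USL - g = 51.66 - 1.286
AL = 50.3740

50.3740


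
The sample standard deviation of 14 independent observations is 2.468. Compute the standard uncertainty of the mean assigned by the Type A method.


u_A = s / sqrt(n)
u_A = 2.468 / sqrt(14)
u_A = 2.468 / 3.7416574
u_A = 0.6596

0.6596


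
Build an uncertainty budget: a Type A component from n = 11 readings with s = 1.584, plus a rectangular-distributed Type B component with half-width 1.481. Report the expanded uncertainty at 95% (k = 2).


u_A = s / sqrt(n) = 1.584 / sqrt(11) = 0.47759397
u_B = half_width / sqrt(3) = 1.481 / sqrt(3) = 0.85505575
uc = sqrt(u_A^2 + u_B^2) = sqrt(0.47759397^2 + 0.85505575^2) = 0.9793959
U = k * uc = 2 * 0.9793959
U = 1.9588

1.9588


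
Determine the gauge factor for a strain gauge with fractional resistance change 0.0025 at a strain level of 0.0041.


GF = (dR/R) / epsilon
= 0.0025 / 0.0041
= 0.6098

0.6098


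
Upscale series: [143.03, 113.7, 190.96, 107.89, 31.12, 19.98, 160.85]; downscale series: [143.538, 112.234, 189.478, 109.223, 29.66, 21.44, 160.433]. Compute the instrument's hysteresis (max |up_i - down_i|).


|143.03 - 143.538| = 0.5080
|113.7 - 112.234| = 1.4660
|190.96 - 189.478| = 1.4820
|107.89 - 109.223| = 1.3330
|31.12 - 29.66| = 1.4600
|19.98 - 21.44| = 1.4600
|160.85 - 160.433| = 0.4170
hysteresis = max(diffs) = 1.4820

1.4820


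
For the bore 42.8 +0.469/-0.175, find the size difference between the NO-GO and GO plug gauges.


GO = nominal - lower_tol (smallest hole = maximum material condition)
GO = 42.8 - 0.175 = 42.625
NO-GO = nominal + upper_tol (largest hole = least material condition)
NO-GO = 42.8 + 0.469 = 43.269
spread = NO-GO - GO = 43.269 - 42.625 = 0.6440

0.6440


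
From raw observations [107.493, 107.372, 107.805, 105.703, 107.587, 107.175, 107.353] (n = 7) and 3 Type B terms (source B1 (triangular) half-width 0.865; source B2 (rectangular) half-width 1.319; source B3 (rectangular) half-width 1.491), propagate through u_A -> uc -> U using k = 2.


mean = (107.493 + 107.372 + 107.805 + 105.703 + 107.587 + 107.175 + 107.353) / 7 = 107.2125714
s = sqrt(sum((x - mean)^2)/(n-1)) = 0.69464184
u_A = s / sqrt(n) = 0.69464184 / sqrt(7) = 0.26254994
u_B1 = 0.865 / sqrt(6) = 0.35313477
u_B2 = 1.319 / sqrt(3) = 0.76152501
u_B3 = 1.491 / sqrt(3) = 0.86082925
uc = sqrt(0.26254994^2 + 0.35313477^2 + 0.76152501^2 + 0.86082925^2) = 1.2306844
U = k * uc = 2 * 1.2306844
U = 2.4614

2.4614


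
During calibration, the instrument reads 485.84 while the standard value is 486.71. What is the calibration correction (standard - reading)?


Correction = standard - reading
= 486.71 - 485.84
= 0.8700

0.8700


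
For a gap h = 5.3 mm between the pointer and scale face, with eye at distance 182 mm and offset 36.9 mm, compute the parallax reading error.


error = h * offset / d
= 5.3 * 36.9 / 182
= 1.0746

1.0746


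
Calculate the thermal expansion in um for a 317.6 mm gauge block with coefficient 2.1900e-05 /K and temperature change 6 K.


dL = L * alpha * dT
= 317.6 * 2.1900e-05 * 6
= 0.0417326 mm
dL_um = 0.0417326 * 1000 = 41.7326 um

41.7326


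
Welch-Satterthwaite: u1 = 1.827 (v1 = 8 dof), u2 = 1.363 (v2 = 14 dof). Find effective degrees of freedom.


uc = sqrt(u1^2 + u2^2) = sqrt(1.827^2 + 1.363^2) = 2.2794074
v_eff = uc^4 / (u1^4/v1 + u2^4/v2)
= 2.2794074^4 / (1.827^4/8 + 1.363^4/14)
= 26.995279 / 1.6392431
v_eff = 16.4681

16.4681


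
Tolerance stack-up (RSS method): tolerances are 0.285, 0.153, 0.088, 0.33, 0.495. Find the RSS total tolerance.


RSS = sqrt(0.285^2 + 0.153^2 + 0.088^2 + 0.33^2 + 0.495^2)
= sqrt(0.466303)
= 0.6829

0.6829


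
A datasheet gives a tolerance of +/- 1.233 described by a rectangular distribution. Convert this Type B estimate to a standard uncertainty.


u_B = half_width / sqrt(3)
u_B = 1.233 / 1.7320508
u_B = 0.7119

0.7119


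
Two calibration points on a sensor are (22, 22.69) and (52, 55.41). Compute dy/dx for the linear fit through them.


slope = (y2 - y1) / (x2 - x1)
= (55.41 - 22.69) / (52 - 22)
= 32.7200 / 30
= 1.0907

1.0907


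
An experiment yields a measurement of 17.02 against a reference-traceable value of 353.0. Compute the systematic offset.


Systematic error = measured - true
= 17.02 - 353.0
= -335.9800

-335.9800


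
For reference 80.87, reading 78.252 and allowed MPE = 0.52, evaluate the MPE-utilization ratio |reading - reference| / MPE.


e = indication - reference = 78.252 - 80.87 = -2.6180
|e| = 2.6180
ratio = |e| / MPE = 2.6180 / 0.52
ratio = 5.0346

5.0346


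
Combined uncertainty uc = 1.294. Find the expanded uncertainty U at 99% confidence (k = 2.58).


U = k * uc
U = 2.58 * 1.294
U = 3.3385

3.3385


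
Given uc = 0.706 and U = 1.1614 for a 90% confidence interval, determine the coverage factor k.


k = U / uc
k = 1.1614 / 0.706
k = 1.645

1.645


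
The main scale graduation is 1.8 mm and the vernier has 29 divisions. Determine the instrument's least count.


LC = MSD / n_div
= 1.8 / 29
= 0.0621

0.0621


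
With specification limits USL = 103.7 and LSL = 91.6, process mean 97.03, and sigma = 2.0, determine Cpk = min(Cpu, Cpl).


Cpu = (USL - mean) / (3*sigma) = (103.7 - 97.03) / (3*2.0) = 1.1117
Cpl = (mean - LSL) / (3*sigma) = (97.03 - 91.6) / (3*2.0) = 0.9050
Cpk = min(Cpu, Cpl) = 0.9050

0.9050


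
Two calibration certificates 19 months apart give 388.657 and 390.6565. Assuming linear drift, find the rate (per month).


rate = (v2 - v1) / months
= (390.6565 - 388.657) / 19
= 1.9995 / 19
= 0.1052

0.1052


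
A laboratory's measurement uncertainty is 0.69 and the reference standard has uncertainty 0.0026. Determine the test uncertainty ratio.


TUR = u_lab / u_ref
= 0.69 / 0.0026
= 265.3846

265.3846


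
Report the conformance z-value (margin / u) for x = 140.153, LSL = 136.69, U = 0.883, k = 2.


u = U / k = 0.883 / 2 = 0.4415
margin = |LSL - x| = |136.69 - 140.153| = 3.463
z = margin / u = 3.463 / 0.4415
z = 7.8437

7.8437


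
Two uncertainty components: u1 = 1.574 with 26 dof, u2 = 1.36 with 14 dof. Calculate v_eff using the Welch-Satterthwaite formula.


uc = sqrt(u1^2 + u2^2) = sqrt(1.574^2 + 1.36^2) = 2.0801625
v_eff = uc^4 / (u1^4/v1 + u2^4/v2)
= 2.0801625^4 / (1.574^4/26 + 1.36^4/14)
= 18.723587 / 0.48043117
v_eff = 38.9725

38.9725


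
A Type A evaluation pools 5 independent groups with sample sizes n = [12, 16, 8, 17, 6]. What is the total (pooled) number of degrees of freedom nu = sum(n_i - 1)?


nu = sum_i (n_i - 1)
nu = ((12 - 1) + (16 - 1) + (8 - 1) + (17 - 1) + (6 - 1))
nu = 11 + 15 + 7 + 16 + 5
nu = 54

54


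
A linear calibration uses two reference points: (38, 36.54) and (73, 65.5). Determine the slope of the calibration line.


slope = (y2 - y1) / (x2 - x1)
= (65.5 - 36.54) / (73 - 38)
= 28.9600 / 35
= 0.8274

0.8274


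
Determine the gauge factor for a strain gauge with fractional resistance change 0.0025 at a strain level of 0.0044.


GF = (dR/R) / epsilon
= 0.0025 / 0.0044
= 0.5682

0.5682


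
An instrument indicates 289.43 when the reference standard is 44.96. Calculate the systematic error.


Systematic error = measured - true
= 289.43 - 44.96
= 244.4700

244.4700


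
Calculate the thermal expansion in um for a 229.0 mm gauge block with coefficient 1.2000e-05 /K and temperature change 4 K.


dL = L * alpha * dT
= 229.0 * 1.2000e-05 * 4
= 0.0109920 mm
dL_um = 0.0109920 * 1000 = 10.9920 um

10.9920


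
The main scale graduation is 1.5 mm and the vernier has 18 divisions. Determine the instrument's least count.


LC = MSD / n_div
= 1.5 / 18
= 0.0833

0.0833


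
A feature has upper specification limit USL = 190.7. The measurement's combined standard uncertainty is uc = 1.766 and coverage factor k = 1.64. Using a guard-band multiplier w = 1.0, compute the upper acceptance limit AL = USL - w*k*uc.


U = k * uc = 1.64 * 1.766 = 2.89624
guard band g = w * U = 1.0 * 2.89624 = 2.89624
AL = USL - g = 190.7 - 2.89624
AL = 187.8038

187.8038


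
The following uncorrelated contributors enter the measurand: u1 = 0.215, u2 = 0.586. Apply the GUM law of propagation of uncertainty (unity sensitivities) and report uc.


uc = sqrt(0.215^2 + 0.586^2)
uc = sqrt(0.389621)
uc = 0.6242

0.6242


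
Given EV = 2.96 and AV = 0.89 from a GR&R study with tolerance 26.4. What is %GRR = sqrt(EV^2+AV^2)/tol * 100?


GRR = sqrt(EV^2 + AV^2) = sqrt(2.96^2 + 0.89^2) = 3.090906
%GRR = GRR / tol * 100 = 3.090906 / 26.4 * 100
%GRR = 11.7080

11.7080


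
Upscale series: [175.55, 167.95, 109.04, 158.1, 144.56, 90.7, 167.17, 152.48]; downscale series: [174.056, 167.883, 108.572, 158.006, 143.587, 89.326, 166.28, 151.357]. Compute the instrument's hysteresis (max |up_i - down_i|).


|175.55 - 174.056| = 1.4940
|167.95 - 167.883| = 0.0670
|109.04 - 108.572| = 0.4680
|158.1 - 158.006| = 0.0940
|144.56 - 143.587| = 0.9730
|90.7 - 89.326| = 1.3740
|167.17 - 166.28| = 0.8900
|152.48 - 151.357| = 1.1230
hysteresis = max(diffs) = 1.4940

1.4940


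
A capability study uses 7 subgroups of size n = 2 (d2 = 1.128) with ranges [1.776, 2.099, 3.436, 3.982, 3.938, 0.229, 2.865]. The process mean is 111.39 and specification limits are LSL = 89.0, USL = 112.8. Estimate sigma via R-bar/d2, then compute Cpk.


R_bar = (1.776 + 2.099 + 3.436 + 3.982 + 3.938 + 0.229 + 2.865) / 7 = 2.6178571
sigma = R_bar / d2 = 2.6178571 / 1.128 = 2.3207953
Cp = (USL - LSL)/(6*sigma) = (112.8 - 89.0)/(6*2.3207953) = 1.7092
Cpu = (112.8 - 111.39)/(3*2.3207953) = 0.2025
Cpl = (111.39 - 89.0)/(3*2.3207953) = 3.2159
Cpk = min(Cpu, Cpl) = 0.2025

0.2025


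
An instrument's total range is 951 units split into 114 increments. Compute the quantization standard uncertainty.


resolution = range / divisions
resolution = 951 / 114 = 8.3421053
u_res = resolution / (2*sqrt(3))
u_res = 8.3421053 / 3.4641016
u_res = 2.4082

2.4082


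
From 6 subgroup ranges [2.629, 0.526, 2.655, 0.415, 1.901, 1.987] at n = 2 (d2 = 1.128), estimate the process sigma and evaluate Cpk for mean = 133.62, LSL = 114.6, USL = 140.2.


R_bar = (2.629 + 0.526 + 2.655 + 0.415 + 1.901 + 1.987) / 6 = 1.6855
sigma = R_bar / d2 = 1.6855 / 1.128 = 1.4942376
Cp = (USL - LSL)/(6*sigma) = (140.2 - 114.6)/(6*1.4942376) = 2.8554
Cpu = (140.2 - 133.62)/(3*1.4942376) = 1.4679
Cpl = (133.62 - 114.6)/(3*1.4942376) = 4.2430
Cpk = min(Cpu, Cpl) = 1.4679

1.4679


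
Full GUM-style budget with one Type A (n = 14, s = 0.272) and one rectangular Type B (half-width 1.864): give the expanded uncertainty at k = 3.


u_A = s / sqrt(n) = 0.272 / sqrt(14) = 0.072695058
u_B = half_width / sqrt(3) = 1.864 / sqrt(3) = 1.0761809
uc = sqrt(u_A^2 + u_B^2) = sqrt(0.072695058^2 + 1.0761809^2) = 1.0786333
U = k * uc = 3 * 1.0786333
U = 3.2359

3.2359


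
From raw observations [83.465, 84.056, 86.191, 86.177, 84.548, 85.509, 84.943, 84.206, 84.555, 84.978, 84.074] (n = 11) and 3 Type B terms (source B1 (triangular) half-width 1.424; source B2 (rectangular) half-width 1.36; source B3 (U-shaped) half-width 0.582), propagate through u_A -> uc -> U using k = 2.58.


mean = (83.465 + 84.056 + 86.191 + 86.177 + 84.548 + 85.509 + 84.943 + 84.206 + 84.555 + 84.978 + 84.074) / 11 = 84.79109091
s = sqrt(sum((x - mean)^2)/(n-1)) = 0.8788716
u_A = s / sqrt(n) = 0.8788716 / sqrt(11) = 0.26498976
u_B1 = 1.424 / sqrt(6) = 0.58134557
u_B2 = 1.36 / sqrt(3) = 0.78519637
u_B3 = 0.582 / sqrt(2) = 0.41153615
uc = sqrt(0.26498976^2 + 0.58134557^2 + 0.78519637^2 + 0.41153615^2) = 1.0927386
U = k * uc = 2.58 * 1.0927386
U = 2.8193

2.8193


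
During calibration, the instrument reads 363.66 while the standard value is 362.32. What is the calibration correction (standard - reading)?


Correction = standard - reading
= 362.32 - 363.66
= -1.3400

-1.3400


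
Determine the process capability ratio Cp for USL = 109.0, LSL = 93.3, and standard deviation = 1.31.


Cp = (USL - LSL) / (6 * sigma)
= (109.0 - 93.3) / (6 * 1.31)
= 15.7000 / 7.8600
= 1.9975

1.9975


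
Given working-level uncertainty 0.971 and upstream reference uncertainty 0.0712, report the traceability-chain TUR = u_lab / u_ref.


TUR = u_lab / u_ref
= 0.971 / 0.0712
= 13.6376

13.6376


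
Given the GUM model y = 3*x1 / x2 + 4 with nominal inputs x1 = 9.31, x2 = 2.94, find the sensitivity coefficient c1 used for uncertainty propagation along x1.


y = 3*x1 / x2 + 4
dy/dx1 = 3/x2
Evaluate at x2 = 2.94: c1 = 3 / 2.94
c1 = 1.0204

1.0204


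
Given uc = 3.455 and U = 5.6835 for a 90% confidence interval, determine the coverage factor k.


k = U / uc
k = 5.6835 / 3.455
k = 1.645

1.645


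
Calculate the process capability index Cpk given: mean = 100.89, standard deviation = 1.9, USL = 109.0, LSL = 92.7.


Cpu = (USL - mean) / (3*sigma) = (109.0 - 100.89) / (3*1.9) = 1.4228
Cpl = (mean - LSL) / (3*sigma) = (100.89 - 92.7) / (3*1.9) = 1.4368
Cpk = min(Cpu, Cpl) = 1.4228

1.4228


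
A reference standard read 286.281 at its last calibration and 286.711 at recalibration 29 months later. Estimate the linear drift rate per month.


rate = (v2 - v1) / months
= (286.711 - 286.281) / 29
= 0.4300 / 29
= 0.0148

0.0148


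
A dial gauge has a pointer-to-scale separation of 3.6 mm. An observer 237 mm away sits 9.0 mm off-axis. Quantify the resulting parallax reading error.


error = h * offset / d
= 3.6 * 9.0 / 237
= 0.1367

0.1367


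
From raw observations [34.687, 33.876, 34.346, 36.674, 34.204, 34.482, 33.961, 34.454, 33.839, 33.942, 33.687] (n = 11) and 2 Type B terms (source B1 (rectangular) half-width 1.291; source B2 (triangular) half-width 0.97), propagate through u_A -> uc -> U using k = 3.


mean = (34.687 + 33.876 + 34.346 + 36.674 + 34.204 + 34.482 + 33.961 + 34.454 + 33.839 + 33.942 + 33.687) / 11 = 34.37745455
s = sqrt(sum((x - mean)^2)/(n-1)) = 0.82455908
u_A = s / sqrt(n) = 0.82455908 / sqrt(11) = 0.24861392
u_B1 = 1.291 / sqrt(3) = 0.7453592
u_B2 = 0.97 / sqrt(6) = 0.39600084
uc = sqrt(0.24861392^2 + 0.7453592^2 + 0.39600084^2) = 0.87987833
U = k * uc = 3 * 0.87987833
U = 2.6396

2.6396


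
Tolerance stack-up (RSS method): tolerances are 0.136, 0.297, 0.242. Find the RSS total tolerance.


RSS = sqrt(0.136^2 + 0.297^2 + 0.242^2)
= sqrt(0.165269)
= 0.4065

0.4065


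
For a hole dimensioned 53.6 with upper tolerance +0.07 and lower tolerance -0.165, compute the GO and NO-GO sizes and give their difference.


GO = nominal - lower_tol (smallest hole = maximum material condition)
GO = 53.6 - 0.165 = 53.435
NO-GO = nominal + upper_tol (largest hole = least material condition)
NO-GO = 53.6 + 0.07 = 53.67
spread = NO-GO - GO = 53.67 - 53.435 = 0.2350

0.2350


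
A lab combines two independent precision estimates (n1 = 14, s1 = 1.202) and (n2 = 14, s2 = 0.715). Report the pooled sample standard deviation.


s_p = sqrt(((n1-1)*s1^2 + (n2-1)*s2^2) / (n1+n2-2))
numerator = (14-1)*1.202^2 + (14-1)*0.715^2 = 18.782452 + 6.645925 = 25.428377
denominator = 14 + 14 - 2 = 26
s_p^2 = 25.428377 / 26 = 0.9780145
s_p = sqrt(0.9780145) = 0.9889

0.9889


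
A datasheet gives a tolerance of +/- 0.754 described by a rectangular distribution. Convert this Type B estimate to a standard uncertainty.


u_B = half_width / sqrt(3)
u_B = 0.754 / 1.7320508
u_B = 0.4353

0.4353


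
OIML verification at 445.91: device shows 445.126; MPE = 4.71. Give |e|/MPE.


e = indication - reference = 445.126 - 445.91 = -0.7840
|e| = 0.7840
ratio = |e| / MPE = 0.7840 / 4.71
ratio = 0.1665

0.1665


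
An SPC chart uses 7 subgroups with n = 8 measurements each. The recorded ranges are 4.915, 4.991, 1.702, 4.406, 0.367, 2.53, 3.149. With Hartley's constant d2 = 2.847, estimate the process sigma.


R_bar = (4.915 + 4.991 + 1.702 + 4.406 + 0.367 + 2.53 + 3.149) / 7
R_bar = 22.06 / 7 = 3.1514286
sigma_hat = R_bar / d2 = 3.1514286 / 2.847 = 1.1069

1.1069
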